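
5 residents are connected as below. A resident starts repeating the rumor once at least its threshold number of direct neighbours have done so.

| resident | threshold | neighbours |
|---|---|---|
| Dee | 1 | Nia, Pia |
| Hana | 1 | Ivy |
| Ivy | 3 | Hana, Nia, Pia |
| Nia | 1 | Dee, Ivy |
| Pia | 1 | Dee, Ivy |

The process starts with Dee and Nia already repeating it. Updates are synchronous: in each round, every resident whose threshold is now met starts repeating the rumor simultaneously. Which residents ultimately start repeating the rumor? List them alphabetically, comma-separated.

Round 1 — Dee, Nia start repeating the rumor (initial).
Round 2 — checking thresholds:
  Ivy: 1 of 3 neighbours < 3, not yet.
  Pia: 1 of 2 neighbours ≥ 1, starts repeating the rumor.
Round 3 — no new spreads; cascade stops.

Dee, Nia, Pia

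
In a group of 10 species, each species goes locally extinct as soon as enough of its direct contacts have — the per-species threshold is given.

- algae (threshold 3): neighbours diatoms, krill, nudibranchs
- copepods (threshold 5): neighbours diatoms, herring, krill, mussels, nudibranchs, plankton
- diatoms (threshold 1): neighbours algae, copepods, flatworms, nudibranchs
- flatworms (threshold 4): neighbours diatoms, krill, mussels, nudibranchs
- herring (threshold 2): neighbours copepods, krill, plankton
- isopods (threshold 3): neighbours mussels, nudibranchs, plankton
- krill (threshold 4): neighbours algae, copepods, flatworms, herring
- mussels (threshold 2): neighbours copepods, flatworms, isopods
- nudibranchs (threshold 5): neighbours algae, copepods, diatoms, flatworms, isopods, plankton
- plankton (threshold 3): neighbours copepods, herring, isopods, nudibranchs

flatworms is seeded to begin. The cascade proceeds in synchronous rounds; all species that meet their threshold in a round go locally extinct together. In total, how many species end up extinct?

2

Round 1 — flatworms goes locally extinct (initial).
Round 2 — checking thresholds:
  diatoms: 1 of 4 neighbours ≥ 1, goes locally extinct.
  krill: 1 of 4 neighbours < 4, below threshold.
  mussels: 1 of 3 neighbours < 2, below threshold.
  nudibranchs: 1 of 6 neighbours < 5, below threshold.
Round 3 — no new extinctions; cascade stops.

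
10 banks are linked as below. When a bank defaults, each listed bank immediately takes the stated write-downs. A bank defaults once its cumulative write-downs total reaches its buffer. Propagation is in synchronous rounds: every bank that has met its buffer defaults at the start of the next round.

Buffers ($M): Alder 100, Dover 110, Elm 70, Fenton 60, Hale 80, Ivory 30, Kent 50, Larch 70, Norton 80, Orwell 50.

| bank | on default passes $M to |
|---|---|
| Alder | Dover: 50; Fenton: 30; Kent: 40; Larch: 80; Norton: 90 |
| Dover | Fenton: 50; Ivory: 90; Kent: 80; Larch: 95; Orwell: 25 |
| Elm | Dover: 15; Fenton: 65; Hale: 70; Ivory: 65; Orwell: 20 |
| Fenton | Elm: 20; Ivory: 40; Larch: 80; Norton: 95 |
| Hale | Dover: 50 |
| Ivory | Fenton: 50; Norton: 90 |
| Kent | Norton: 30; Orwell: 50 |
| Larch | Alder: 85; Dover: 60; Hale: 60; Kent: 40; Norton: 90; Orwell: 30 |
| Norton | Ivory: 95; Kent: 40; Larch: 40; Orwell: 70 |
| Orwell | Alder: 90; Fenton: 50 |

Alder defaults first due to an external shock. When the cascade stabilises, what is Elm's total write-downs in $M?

Round 1 — Alder defaults (initial).
  Dover: +50 → 50 < 110
  Fenton: +30 → 30 < 60
  Kent: +40 → 40 < 50
  Larch: +80 → 80 ≥ 70
  Norton: +90 → 90 ≥ 80
Round 2 — Larch, Norton default.
  Dover: +60 → 110 ≥ 110
  Hale: +60 → 60 < 80
  Ivory: +95 → 95 ≥ 30
  Kent: +40+40 → 120 ≥ 50
  Orwell: +30+70 → 100 ≥ 50
Round 3 — Dover, Ivory, Kent, Orwell default.
  Fenton: +50+50+50 → 180 ≥ 60
Round 4 — Fenton defaults.
  Elm: +20 → 20 < 70
No further defaults.

20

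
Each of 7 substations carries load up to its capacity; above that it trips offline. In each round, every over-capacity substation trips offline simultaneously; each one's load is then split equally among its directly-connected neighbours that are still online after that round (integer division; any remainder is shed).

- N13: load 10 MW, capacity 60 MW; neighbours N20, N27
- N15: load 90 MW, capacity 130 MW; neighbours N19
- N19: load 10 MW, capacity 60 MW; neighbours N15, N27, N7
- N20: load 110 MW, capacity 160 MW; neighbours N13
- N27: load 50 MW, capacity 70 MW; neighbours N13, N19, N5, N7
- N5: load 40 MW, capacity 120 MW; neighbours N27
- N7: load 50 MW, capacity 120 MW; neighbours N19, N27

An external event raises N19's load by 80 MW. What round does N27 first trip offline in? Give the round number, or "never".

2

Round 1 — N19 at 90 > 60. N19 trips offline.
  N19 sheds 90 MW to N15, N27, N7: 30 each.
    N15: 90+30 = 120 ≤ 130
    N27: 50+30 = 80 > 70
    N7: 50+30 = 80 ≤ 120
Round 2 — N27 trips offline.
  N27 sheds 80 MW to N13, N5, N7: 26 each (2 lost).
    N13: 10+26 = 36 ≤ 60
    N5: 40+26 = 66 ≤ 120
    N7: 80+26 = 106 ≤ 120
No further trips.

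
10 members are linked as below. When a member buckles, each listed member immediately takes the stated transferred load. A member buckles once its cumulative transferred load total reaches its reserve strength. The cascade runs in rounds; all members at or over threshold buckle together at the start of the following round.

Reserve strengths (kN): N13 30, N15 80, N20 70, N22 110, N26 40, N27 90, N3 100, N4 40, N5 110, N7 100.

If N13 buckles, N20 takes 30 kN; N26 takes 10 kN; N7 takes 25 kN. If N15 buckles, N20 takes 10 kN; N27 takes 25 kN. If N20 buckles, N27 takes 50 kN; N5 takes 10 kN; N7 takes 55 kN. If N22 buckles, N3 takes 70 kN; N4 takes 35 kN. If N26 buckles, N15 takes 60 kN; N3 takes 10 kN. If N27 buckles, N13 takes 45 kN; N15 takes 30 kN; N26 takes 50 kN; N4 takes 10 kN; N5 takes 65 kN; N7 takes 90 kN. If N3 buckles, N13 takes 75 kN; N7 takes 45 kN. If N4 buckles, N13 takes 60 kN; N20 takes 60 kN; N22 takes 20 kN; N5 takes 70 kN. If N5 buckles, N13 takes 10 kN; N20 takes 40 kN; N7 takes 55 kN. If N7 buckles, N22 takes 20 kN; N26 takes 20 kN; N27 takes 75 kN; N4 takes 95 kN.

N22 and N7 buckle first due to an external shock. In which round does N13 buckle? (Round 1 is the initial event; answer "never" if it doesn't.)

3

Round 1 — N22, N7 buckle (initial).
  N26: +20 → 20 < 40
  N27: +75 → 75 < 90
  N3: +70 → 70 < 100
  N4: +35+95 → 130 ≥ 40
Round 2 — N4 buckles.
  N13: +60 → 60 ≥ 30
  N20: +60 → 60 < 70
  N5: +70 → 70 < 110
Round 3 — N13 buckles.
  N20: +30 → 90 ≥ 70
  N26: +10 → 30 < 40
Round 4 — N20 buckles.
  N27: +50 → 125 ≥ 90
  N5: +10 → 80 < 110
Round 5 — N27 buckles.
  N15: +30 → 30 < 80
  N26: +50 → 80 ≥ 40
  N5: +65 → 145 ≥ 110
Round 6 — N26, N5 buckle.
  N15: +60 → 90 ≥ 80
  N3: +10 → 80 < 100
Round 7 — N15 buckles.
No further bucklings.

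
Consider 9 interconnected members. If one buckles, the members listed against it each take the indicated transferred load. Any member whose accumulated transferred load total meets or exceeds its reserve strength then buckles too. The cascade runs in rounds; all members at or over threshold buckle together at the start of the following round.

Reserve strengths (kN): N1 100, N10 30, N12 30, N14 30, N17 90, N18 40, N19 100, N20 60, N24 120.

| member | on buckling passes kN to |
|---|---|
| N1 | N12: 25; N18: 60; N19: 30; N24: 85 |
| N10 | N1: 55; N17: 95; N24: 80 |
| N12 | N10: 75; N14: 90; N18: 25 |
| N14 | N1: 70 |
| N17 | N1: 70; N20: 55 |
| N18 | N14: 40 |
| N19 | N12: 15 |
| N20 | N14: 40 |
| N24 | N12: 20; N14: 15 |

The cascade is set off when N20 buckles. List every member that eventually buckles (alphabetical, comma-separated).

N14, N20

Round 1 — N20 buckles (initial).
  N14: +40 → 40 ≥ 30
Round 2 — N14 buckles.
  N1: +70 → 70 < 100
No further bucklings.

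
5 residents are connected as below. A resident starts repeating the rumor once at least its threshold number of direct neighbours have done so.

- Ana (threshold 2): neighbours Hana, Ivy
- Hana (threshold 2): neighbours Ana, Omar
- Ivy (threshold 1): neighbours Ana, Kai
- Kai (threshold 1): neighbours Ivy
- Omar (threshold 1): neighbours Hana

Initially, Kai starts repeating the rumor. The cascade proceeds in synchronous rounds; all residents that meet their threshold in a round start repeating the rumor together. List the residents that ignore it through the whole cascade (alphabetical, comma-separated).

Ana, Hana, Omar

Round 1 — Kai starts repeating the rumor (initial).
Round 2 — checking thresholds:
  Ivy: 1 of 2 neighbours ≥ 1, starts repeating the rumor.
Round 3 — no new spreads; cascade stops.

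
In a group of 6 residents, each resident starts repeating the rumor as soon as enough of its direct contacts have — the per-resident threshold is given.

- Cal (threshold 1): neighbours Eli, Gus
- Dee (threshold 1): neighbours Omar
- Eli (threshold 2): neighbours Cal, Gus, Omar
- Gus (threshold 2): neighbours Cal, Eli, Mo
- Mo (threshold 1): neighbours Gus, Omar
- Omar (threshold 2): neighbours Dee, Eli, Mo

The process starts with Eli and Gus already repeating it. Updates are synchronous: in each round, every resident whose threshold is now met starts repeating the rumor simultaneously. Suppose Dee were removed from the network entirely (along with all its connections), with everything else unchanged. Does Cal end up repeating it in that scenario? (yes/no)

yes

With Dee removed:
Round 1 — Eli, Gus start repeating the rumor (initial).
Round 2 — checking thresholds:
  Cal: 2 of 2 neighbours ≥ 1, starts repeating the rumor.
  Mo: 1 of 2 neighbours ≥ 1, starts repeating the rumor.
  Omar: 1 of 2 neighbours < 2, not yet.
Round 3 — checking thresholds:
  Omar: 2 of 2 neighbours ≥ 2, starts repeating the rumor.
Round 4 — no new spreads; cascade stops.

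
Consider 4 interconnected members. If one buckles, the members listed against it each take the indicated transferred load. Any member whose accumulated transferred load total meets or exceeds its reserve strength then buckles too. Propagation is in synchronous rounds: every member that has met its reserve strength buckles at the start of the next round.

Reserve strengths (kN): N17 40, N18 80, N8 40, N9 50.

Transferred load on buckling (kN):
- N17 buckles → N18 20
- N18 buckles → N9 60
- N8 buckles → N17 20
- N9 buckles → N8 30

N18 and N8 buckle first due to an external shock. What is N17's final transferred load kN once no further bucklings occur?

20

Round 1 — N18, N8 buckle (initial).
  N17: +20 → 20 < 40
  N9: +60 → 60 ≥ 50
Round 2 — N9 buckles.
No further bucklings.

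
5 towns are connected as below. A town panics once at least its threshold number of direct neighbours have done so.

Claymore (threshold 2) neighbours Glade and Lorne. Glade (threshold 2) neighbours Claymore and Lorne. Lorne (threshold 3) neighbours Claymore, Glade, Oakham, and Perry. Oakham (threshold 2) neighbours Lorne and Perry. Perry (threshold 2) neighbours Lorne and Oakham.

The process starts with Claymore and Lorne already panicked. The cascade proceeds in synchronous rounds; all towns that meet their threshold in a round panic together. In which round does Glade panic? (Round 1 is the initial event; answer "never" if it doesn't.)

2

Round 1 — Claymore, Lorne panic (initial).
Round 2 — checking thresholds:
  Glade: 2 of 2 neighbours ≥ 2, panics.
  Oakham: 1 of 2 neighbours < 2, below threshold.
  Perry: 1 of 2 neighbours < 2, below threshold.
Round 3 — no new panics; cascade stops.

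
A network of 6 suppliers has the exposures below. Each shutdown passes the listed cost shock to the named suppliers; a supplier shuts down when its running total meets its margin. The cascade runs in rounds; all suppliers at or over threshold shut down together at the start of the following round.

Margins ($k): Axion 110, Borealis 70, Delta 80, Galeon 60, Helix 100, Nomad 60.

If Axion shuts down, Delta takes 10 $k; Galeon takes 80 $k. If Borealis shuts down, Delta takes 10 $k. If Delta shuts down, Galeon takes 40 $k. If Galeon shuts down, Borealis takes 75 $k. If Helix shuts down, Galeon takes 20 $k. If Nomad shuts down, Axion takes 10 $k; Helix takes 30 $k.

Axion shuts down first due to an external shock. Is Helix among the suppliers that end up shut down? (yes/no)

no

Round 1 — Axion shuts down (initial).
  Delta: +10 → 10 < 80
  Galeon: +80 → 80 ≥ 60
Round 2 — Galeon shuts down.
  Borealis: +75 → 75 ≥ 70
Round 3 — Borealis shuts down.
  Delta: +10 → 20 < 80
No further shutdowns.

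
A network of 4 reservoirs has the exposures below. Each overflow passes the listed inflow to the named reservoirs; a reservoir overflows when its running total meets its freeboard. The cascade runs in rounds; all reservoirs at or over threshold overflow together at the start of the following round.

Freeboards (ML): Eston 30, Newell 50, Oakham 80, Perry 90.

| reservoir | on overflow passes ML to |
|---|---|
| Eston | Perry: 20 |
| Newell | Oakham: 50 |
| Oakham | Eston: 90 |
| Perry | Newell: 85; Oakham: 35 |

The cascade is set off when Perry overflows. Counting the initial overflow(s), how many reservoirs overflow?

Round 1 — Perry overflows (initial).
  Newell: +85 → 85 ≥ 50
  Oakham: +35 → 35 < 80
Round 2 — Newell overflows.
  Oakham: +50 → 85 ≥ 80
Round 3 — Oakham overflows.
  Eston: +90 → 90 ≥ 30
Round 4 — Eston overflows.
No further overflows.

4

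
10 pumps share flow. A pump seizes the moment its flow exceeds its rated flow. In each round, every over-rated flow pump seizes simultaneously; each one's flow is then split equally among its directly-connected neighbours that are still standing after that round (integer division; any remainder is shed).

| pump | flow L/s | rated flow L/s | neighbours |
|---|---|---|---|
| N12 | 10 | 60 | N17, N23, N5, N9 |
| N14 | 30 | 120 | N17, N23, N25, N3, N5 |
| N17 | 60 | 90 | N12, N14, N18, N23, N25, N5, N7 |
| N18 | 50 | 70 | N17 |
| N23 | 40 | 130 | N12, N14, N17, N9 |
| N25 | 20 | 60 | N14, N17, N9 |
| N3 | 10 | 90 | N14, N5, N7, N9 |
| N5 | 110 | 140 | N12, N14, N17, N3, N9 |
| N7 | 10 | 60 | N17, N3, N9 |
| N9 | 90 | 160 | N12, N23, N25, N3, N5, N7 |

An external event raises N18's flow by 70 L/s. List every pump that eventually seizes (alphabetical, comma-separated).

N17, N18

Round 1 — N18 at 120 > 70. N18 seizes.
  N18 sheds 120 L/s to N17: 120 each.
    N17: 60+120 = 180 > 90
Round 2 — N17 seizes.
  N17 sheds 180 L/s to N12, N14, N23, N25, N5, N7: 30 each.
    N12: 10+30 = 40 ≤ 60
    N14: 30+30 = 60 ≤ 120
    N23: 40+30 = 70 ≤ 130
    N25: 20+30 = 50 ≤ 60
    N5: 110+30 = 140 ≤ 140
    N7: 10+30 = 40 ≤ 60
No further seizures.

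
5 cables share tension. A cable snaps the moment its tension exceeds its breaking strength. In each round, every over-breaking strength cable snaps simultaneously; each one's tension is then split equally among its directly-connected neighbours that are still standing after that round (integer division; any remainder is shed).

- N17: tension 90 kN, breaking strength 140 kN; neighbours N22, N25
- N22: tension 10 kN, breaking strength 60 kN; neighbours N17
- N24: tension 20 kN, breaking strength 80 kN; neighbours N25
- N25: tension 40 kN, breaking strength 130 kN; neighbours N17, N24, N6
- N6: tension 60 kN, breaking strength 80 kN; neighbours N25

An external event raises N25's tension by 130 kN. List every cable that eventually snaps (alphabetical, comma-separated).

Round 1 — N25 at 170 > 130. N25 snaps.
  N25 sheds 170 kN to N17, N24, N6: 56 each (2 lost).
    N17: 90+56 = 146 > 140
    N24: 20+56 = 76 ≤ 80
    N6: 60+56 = 116 > 80
Round 2 — N17, N6 snap.
  N17 sheds 146 kN to N22: 146 each.
    N22: 10+146 = 156 > 60
  N6 sheds 116 kN: no online neighbours, lost.
Round 3 — N22 snaps.
  N22 sheds 156 kN: no online neighbours, lost.
No further breaks.

N17, N22, N25, N6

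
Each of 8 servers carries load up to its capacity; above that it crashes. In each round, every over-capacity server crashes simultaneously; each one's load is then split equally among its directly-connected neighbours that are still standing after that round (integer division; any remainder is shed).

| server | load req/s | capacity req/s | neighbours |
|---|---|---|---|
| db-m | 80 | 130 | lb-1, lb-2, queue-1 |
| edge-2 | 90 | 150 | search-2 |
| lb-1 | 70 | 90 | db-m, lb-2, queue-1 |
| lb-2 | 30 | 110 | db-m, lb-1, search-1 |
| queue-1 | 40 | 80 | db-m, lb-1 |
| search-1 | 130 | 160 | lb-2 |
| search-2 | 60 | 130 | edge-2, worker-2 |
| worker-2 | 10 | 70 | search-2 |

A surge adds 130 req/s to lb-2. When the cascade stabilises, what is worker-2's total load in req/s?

10

Round 1 — lb-2 at 160 > 110. lb-2 crashes.
  lb-2 sheds 160 req/s to db-m, lb-1, search-1: 53 each (1 lost).
    db-m: 80+53 = 133 > 130
    lb-1: 70+53 = 123 > 90
    search-1: 130+53 = 183 > 160
Round 2 — db-m, lb-1, search-1 crash.
  db-m sheds 133 req/s to queue-1: 133 each.
    queue-1: 40+133 = 173 > 80
  lb-1 sheds 123 req/s to queue-1: 123 each.
    queue-1: 173+123 = 296 > 80
  search-1 sheds 183 req/s: no online neighbours, lost.
Round 3 — queue-1 crashes.
  queue-1 sheds 296 req/s: no online neighbours, lost.
No further crashes.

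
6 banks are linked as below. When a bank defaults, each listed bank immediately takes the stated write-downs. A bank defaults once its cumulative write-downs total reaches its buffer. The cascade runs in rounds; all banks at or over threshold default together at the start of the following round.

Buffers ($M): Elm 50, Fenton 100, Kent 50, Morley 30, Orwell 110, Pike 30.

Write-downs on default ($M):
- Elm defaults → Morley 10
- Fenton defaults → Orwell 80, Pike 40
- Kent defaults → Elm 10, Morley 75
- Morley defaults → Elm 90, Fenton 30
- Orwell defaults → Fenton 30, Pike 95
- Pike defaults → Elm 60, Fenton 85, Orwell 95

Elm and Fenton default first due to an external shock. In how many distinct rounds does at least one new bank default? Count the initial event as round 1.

Round 1 — Elm, Fenton default (initial).
  Morley: +10 → 10 < 30
  Orwell: +80 → 80 < 110
  Pike: +40 → 40 ≥ 30
Round 2 — Pike defaults.
  Orwell: +95 → 175 ≥ 110
Round 3 — Orwell defaults.
No further defaults.

3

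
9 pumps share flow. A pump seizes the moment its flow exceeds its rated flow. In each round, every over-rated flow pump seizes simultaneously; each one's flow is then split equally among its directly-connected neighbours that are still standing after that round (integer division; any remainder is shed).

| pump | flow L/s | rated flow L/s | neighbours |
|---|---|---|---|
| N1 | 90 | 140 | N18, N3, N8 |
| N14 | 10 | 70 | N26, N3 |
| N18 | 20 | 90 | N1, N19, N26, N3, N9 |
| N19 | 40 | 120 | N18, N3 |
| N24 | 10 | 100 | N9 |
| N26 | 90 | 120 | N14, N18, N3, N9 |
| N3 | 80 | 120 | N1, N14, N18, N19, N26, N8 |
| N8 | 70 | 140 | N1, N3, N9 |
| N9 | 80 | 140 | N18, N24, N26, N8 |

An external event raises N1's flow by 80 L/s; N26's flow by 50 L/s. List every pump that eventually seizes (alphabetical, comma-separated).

N1, N14, N18, N19, N24, N26, N3, N8, N9

Round 1 — N1 at 170 > 140; N26 at 140 > 120. N1, N26 seize.
  N1 sheds 170 L/s to N18, N3, N8: 56 each (2 lost).
    N18: 20+56 = 76 ≤ 90
    N3: 80+56 = 136 > 120
    N8: 70+56 = 126 ≤ 140
  N26 sheds 140 L/s to N14, N18, N3, N9: 35 each.
    N14: 10+35 = 45 ≤ 70
    N18: 76+35 = 111 > 90
    N3: 136+35 = 171 > 120
    N9: 80+35 = 115 ≤ 140
Round 2 — N18, N3 seize.
  N18 sheds 111 L/s to N19, N9: 55 each (1 lost).
    N19: 40+55 = 95 ≤ 120
    N9: 115+55 = 170 > 140
  N3 sheds 171 L/s to N14, N19, N8: 57 each.
    N14: 45+57 = 102 > 70
    N19: 95+57 = 152 > 120
    N8: 126+57 = 183 > 140
Round 3 — N14, N19, N8, N9 seize.
  N14 sheds 102 L/s: no online neighbours, lost.
  N19 sheds 152 L/s: no online neighbours, lost.
  N8 sheds 183 L/s: no online neighbours, lost.
  N9 sheds 170 L/s to N24: 170 each.
    N24: 10+170 = 180 > 100
Round 4 — N24 seizes.
  N24 sheds 180 L/s: no online neighbours, lost.
No further seizures.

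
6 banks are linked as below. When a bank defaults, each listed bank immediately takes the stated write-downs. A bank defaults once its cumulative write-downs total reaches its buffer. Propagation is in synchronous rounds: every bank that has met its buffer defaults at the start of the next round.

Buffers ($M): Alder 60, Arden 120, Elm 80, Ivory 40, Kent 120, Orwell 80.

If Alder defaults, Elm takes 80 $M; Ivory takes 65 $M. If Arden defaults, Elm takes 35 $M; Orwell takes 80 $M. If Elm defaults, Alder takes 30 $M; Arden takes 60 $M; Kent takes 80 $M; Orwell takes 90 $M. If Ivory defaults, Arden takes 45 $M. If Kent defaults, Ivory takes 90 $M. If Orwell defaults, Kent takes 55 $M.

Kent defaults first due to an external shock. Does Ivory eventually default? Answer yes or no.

yes

Round 1 — Kent defaults (initial).
  Ivory: +90 → 90 ≥ 40
Round 2 — Ivory defaults.
  Arden: +45 → 45 < 120
No further defaults.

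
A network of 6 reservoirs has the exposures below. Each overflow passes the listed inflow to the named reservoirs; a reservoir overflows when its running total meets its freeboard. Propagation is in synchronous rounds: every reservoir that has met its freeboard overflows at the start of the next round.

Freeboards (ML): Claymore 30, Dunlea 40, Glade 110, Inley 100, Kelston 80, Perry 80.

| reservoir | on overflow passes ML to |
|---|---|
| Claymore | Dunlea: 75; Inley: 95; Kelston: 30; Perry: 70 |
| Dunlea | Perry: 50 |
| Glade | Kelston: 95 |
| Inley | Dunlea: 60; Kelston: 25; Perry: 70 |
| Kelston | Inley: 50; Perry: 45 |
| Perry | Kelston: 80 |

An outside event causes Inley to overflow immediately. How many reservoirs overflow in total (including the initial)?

4

Round 1 — Inley overflows (initial).
  Dunlea: +60 → 60 ≥ 40
  Kelston: +25 → 25 < 80
  Perry: +70 → 70 < 80
Round 2 — Dunlea overflows.
  Perry: +50 → 120 ≥ 80
Round 3 — Perry overflows.
  Kelston: +80 → 105 ≥ 80
Round 4 — Kelston overflows.
No further overflows.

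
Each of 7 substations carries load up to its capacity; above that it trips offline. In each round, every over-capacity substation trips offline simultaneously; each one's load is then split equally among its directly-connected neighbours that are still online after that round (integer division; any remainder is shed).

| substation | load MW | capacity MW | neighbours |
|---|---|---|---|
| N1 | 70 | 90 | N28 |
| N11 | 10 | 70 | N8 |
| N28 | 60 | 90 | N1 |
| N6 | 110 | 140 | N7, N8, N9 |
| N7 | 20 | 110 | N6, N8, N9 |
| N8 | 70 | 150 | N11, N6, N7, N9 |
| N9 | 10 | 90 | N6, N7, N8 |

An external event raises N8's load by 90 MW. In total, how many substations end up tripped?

4

Round 1 — N8 at 160 > 150. N8 trips offline.
  N8 sheds 160 MW to N11, N6, N7, N9: 40 each.
    N11: 10+40 = 50 ≤ 70
    N6: 110+40 = 150 > 140
    N7: 20+40 = 60 ≤ 110
    N9: 10+40 = 50 ≤ 90
Round 2 — N6 trips offline.
  N6 sheds 150 MW to N7, N9: 75 each.
    N7: 60+75 = 135 > 110
    N9: 50+75 = 125 > 90
Round 3 — N7, N9 trip offline.
  N7 sheds 135 MW: no online neighbours, lost.
  N9 sheds 125 MW: no online neighbours, lost.
No further trips.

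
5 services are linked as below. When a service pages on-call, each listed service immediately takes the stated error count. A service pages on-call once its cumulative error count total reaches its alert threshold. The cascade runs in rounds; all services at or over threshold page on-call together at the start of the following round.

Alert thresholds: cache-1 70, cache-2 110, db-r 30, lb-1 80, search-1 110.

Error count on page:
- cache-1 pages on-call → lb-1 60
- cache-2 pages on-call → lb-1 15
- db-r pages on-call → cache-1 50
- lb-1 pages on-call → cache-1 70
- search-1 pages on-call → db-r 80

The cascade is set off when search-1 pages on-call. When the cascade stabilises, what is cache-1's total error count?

50

Round 1 — search-1 pages on-call (initial).
  db-r: +80 → 80 ≥ 30
Round 2 — db-r pages on-call.
  cache-1: +50 → 50 < 70
No further pages.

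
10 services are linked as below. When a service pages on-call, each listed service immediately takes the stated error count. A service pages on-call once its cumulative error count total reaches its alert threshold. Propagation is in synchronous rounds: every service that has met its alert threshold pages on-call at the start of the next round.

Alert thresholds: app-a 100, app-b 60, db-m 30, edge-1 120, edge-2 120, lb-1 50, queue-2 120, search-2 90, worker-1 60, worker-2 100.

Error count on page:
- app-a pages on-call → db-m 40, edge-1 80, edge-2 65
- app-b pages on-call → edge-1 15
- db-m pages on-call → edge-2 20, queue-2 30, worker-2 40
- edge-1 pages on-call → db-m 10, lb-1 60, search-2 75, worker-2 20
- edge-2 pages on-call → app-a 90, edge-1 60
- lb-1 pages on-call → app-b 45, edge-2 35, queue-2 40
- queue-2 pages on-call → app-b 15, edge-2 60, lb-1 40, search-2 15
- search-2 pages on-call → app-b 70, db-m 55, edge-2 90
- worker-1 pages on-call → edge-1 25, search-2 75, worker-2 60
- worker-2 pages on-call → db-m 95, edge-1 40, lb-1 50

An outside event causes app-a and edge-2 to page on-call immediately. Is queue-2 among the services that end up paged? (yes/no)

Round 1 — app-a, edge-2 page on-call (initial).
  db-m: +40 → 40 ≥ 30
  edge-1: +80+60 → 140 ≥ 120
Round 2 — db-m, edge-1 page on-call.
  lb-1: +60 → 60 ≥ 50
  queue-2: +30 → 30 < 120
  search-2: +75 → 75 < 90
  worker-2: +40+20 → 60 < 100
Round 3 — lb-1 pages on-call.
  app-b: +45 → 45 < 60
  queue-2: +40 → 70 < 120
No further pages.

no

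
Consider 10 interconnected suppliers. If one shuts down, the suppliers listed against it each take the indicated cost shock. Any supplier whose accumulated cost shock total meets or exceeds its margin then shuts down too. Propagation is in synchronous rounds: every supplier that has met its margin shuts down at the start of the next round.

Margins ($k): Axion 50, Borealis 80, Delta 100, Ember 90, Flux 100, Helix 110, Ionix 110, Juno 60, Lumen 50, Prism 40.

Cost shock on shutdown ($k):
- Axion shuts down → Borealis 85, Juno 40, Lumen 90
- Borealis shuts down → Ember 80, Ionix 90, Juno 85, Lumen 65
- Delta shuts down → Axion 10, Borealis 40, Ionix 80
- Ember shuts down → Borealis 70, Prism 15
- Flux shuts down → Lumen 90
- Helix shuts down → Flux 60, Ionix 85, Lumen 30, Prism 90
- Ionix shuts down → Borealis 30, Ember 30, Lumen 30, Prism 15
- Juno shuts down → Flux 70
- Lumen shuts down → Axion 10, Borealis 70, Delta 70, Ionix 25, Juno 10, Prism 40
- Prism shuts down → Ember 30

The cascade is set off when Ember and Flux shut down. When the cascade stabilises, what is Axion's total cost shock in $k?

10

Round 1 — Ember, Flux shut down (initial).
  Borealis: +70 → 70 < 80
  Lumen: +90 → 90 ≥ 50
  Prism: +15 → 15 < 40
Round 2 — Lumen shuts down.
  Axion: +10 → 10 < 50
  Borealis: +70 → 140 ≥ 80
  Delta: +70 → 70 < 100
  Ionix: +25 → 25 < 110
  Juno: +10 → 10 < 60
  Prism: +40 → 55 ≥ 40
Round 3 — Borealis, Prism shut down.
  Ionix: +90 → 115 ≥ 110
  Juno: +85 → 95 ≥ 60
Round 4 — Ionix, Juno shut down.
No further shutdowns.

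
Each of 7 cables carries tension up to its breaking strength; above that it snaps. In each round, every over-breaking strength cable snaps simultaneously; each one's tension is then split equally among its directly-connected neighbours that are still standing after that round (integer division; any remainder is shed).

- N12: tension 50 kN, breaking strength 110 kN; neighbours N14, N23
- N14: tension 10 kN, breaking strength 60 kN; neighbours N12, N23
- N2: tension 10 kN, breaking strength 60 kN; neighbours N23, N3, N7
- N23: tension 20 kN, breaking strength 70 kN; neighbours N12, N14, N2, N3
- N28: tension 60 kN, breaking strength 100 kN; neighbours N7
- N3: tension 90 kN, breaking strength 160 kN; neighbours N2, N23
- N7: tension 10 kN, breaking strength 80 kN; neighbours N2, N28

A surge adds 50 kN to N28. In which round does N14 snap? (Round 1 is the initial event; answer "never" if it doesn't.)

Round 1 — N28 at 110 > 100. N28 snaps.
  N28 sheds 110 kN to N7: 110 each.
    N7: 10+110 = 120 > 80
Round 2 — N7 snaps.
  N7 sheds 120 kN to N2: 120 each.
    N2: 10+120 = 130 > 60
Round 3 — N2 snaps.
  N2 sheds 130 kN to N23, N3: 65 each.
    N23: 20+65 = 85 > 70
    N3: 90+65 = 155 ≤ 160
Round 4 — N23 snaps.
  N23 sheds 85 kN to N12, N14, N3: 28 each (1 lost).
    N12: 50+28 = 78 ≤ 110
    N14: 10+28 = 38 ≤ 60
    N3: 155+28 = 183 > 160
Round 5 — N3 snaps.
  N3 sheds 183 kN: no online neighbours, lost.
No further breaks.

never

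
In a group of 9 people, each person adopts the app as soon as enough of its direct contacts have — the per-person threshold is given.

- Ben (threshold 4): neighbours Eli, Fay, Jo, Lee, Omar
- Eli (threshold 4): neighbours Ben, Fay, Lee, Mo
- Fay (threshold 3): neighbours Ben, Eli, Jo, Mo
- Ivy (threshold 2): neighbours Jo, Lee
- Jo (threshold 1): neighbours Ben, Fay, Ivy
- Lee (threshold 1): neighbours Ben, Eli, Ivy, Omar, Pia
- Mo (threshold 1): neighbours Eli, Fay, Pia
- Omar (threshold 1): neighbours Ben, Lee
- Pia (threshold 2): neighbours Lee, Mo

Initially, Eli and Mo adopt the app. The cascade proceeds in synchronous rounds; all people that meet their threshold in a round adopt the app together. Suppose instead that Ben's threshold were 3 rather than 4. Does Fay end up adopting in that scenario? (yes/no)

With Ben's threshold at 3:
Round 1 — Eli, Mo adopt the app (initial).
Round 2 — checking thresholds:
  Ben: 1 of 5 neighbours < 3, below threshold.
  Fay: 2 of 4 neighbours < 3, below threshold.
  Lee: 1 of 5 neighbours ≥ 1, adopts the app.
  Pia: 1 of 2 neighbours < 2, below threshold.
Round 3 — checking thresholds:
  Ben: 2 of 5 neighbours < 3, below threshold.
  Fay: 2 of 4 neighbours < 3, below threshold.
  Ivy: 1 of 2 neighbours < 2, below threshold.
  Omar: 1 of 2 neighbours ≥ 1, adopts the app.
  Pia: 2 of 2 neighbours ≥ 2, adopts the app.
Round 4 — checking thresholds:
  Ben: 3 of 5 neighbours ≥ 3, adopts the app.
  Fay: 2 of 4 neighbours < 3, below threshold.
  Ivy: 1 of 2 neighbours < 2, below threshold.
Round 5 — checking thresholds:
  Fay: 3 of 4 neighbours ≥ 3, adopts the app.
  Ivy: 1 of 2 neighbours < 2, below threshold.
  Jo: 1 of 3 neighbours ≥ 1, adopts the app.
Round 6 — checking thresholds:
  Ivy: 2 of 2 neighbours ≥ 2, adopts the app.
Round 7 — no new adoptions; cascade stops.

yes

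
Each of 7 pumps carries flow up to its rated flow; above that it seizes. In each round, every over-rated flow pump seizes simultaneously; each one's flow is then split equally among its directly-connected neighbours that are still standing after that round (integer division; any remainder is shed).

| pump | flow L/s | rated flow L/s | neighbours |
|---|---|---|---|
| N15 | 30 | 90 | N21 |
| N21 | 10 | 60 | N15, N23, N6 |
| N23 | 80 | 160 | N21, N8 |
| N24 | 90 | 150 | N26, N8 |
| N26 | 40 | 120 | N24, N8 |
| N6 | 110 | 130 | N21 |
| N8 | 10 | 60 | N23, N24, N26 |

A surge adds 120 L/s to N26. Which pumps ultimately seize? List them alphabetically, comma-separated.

Round 1 — N26 at 160 > 120. N26 seizes.
  N26 sheds 160 L/s to N24, N8: 80 each.
    N24: 90+80 = 170 > 150
    N8: 10+80 = 90 > 60
Round 2 — N24, N8 seize.
  N24 sheds 170 L/s: no online neighbours, lost.
  N8 sheds 90 L/s to N23: 90 each.
    N23: 80+90 = 170 > 160
Round 3 — N23 seizes.
  N23 sheds 170 L/s to N21: 170 each.
    N21: 10+170 = 180 > 60
Round 4 — N21 seizes.
  N21 sheds 180 L/s to N15, N6: 90 each.
    N15: 30+90 = 120 > 90
    N6: 110+90 = 200 > 130
Round 5 — N15, N6 seize.
  N15 sheds 120 L/s: no online neighbours, lost.
  N6 sheds 200 L/s: no online neighbours, lost.
No further seizures.

N15, N21, N23, N24, N26, N6, N8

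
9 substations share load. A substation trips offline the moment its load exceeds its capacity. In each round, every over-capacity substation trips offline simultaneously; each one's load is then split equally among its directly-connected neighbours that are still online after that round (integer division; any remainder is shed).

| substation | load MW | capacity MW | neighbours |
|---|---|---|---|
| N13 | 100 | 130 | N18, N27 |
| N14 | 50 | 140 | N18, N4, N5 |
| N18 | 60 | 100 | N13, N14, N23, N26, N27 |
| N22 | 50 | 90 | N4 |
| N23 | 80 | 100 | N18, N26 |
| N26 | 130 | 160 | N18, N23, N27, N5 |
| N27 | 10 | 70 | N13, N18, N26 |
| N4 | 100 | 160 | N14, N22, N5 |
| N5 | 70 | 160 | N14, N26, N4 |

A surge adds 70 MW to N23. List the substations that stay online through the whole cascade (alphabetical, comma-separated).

Round 1 — N23 at 150 > 100. N23 trips offline.
  N23 sheds 150 MW to N18, N26: 75 each.
    N18: 60+75 = 135 > 100
    N26: 130+75 = 205 > 160
Round 2 — N18, N26 trip offline.
  N18 sheds 135 MW to N13, N14, N27: 45 each.
    N13: 100+45 = 145 > 130
    N14: 50+45 = 95 ≤ 140
    N27: 10+45 = 55 ≤ 70
  N26 sheds 205 MW to N27, N5: 102 each (1 lost).
    N27: 55+102 = 157 > 70
    N5: 70+102 = 172 > 160
Round 3 — N13, N27, N5 trip offline.
  N13 sheds 145 MW: no online neighbours, lost.
  N27 sheds 157 MW: no online neighbours, lost.
  N5 sheds 172 MW to N14, N4: 86 each.
    N14: 95+86 = 181 > 140
    N4: 100+86 = 186 > 160
Round 4 — N14, N4 trip offline.
  N14 sheds 181 MW: no online neighbours, lost.
  N4 sheds 186 MW to N22: 186 each.
    N22: 50+186 = 236 > 90
Round 5 — N22 trips offline.
  N22 sheds 236 MW: no online neighbours, lost.
No further trips.

none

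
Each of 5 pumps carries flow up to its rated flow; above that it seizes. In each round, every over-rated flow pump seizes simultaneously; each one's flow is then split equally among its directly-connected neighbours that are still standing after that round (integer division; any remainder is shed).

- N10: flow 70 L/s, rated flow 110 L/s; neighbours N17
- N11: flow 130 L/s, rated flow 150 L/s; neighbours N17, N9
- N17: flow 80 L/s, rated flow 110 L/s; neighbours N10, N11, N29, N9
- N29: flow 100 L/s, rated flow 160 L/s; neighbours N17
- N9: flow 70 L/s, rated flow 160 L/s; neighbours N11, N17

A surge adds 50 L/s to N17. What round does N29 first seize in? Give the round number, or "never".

Round 1 — N17 at 130 > 110. N17 seizes.
  N17 sheds 130 L/s to N10, N11, N29, N9: 32 each (2 lost).
    N10: 70+32 = 102 ≤ 110
    N11: 130+32 = 162 > 150
    N29: 100+32 = 132 ≤ 160
    N9: 70+32 = 102 ≤ 160
Round 2 — N11 seizes.
  N11 sheds 162 L/s to N9: 162 each.
    N9: 102+162 = 264 > 160
Round 3 — N9 seizes.
  N9 sheds 264 L/s: no online neighbours, lost.
No further seizures.

never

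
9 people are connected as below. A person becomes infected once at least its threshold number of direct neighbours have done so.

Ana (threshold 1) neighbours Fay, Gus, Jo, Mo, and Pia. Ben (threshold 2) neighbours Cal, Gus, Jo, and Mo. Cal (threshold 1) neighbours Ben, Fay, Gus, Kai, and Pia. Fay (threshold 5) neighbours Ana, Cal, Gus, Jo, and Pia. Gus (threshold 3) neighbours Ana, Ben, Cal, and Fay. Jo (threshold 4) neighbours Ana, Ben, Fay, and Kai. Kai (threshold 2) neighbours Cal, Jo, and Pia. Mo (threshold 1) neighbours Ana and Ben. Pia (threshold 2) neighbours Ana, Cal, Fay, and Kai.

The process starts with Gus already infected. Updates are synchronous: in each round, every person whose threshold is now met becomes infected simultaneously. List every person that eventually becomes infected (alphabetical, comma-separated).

Ana, Ben, Cal, Gus, Kai, Mo, Pia

Round 1 — Gus becomes infected (initial).
Round 2 — checking thresholds:
  Ana: 1 of 5 neighbours ≥ 1, becomes infected.
  Ben: 1 of 4 neighbours < 2, below threshold.
  Cal: 1 of 5 neighbours ≥ 1, becomes infected.
  Fay: 1 of 5 neighbours < 5, below threshold.
Round 3 — checking thresholds:
  Ben: 2 of 4 neighbours ≥ 2, becomes infected.
  Fay: 3 of 5 neighbours < 5, below threshold.
  Jo: 1 of 4 neighbours < 4, below threshold.
  Kai: 1 of 3 neighbours < 2, below threshold.
  Mo: 1 of 2 neighbours ≥ 1, becomes infected.
  Pia: 2 of 4 neighbours ≥ 2, becomes infected.
Round 4 — checking thresholds:
  Fay: 4 of 5 neighbours < 5, below threshold.
  Jo: 2 of 4 neighbours < 4, below threshold.
  Kai: 2 of 3 neighbours ≥ 2, becomes infected.
Round 5 — no new infections; cascade stops.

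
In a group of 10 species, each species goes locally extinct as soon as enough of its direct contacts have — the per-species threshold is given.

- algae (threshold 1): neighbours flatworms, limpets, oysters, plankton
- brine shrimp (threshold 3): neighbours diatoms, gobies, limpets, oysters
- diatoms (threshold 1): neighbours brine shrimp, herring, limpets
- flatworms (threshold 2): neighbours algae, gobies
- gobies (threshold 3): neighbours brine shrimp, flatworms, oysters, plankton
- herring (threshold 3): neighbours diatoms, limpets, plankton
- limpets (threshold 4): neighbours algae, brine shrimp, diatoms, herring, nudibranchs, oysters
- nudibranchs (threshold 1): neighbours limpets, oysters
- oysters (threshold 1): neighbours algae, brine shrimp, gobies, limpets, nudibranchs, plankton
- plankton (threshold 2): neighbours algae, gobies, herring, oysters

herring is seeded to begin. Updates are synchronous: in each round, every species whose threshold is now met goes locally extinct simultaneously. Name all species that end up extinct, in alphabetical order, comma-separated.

Round 1 — herring goes locally extinct (initial).
Round 2 — checking thresholds:
  diatoms: 1 of 3 neighbours ≥ 1, goes locally extinct.
  limpets: 1 of 6 neighbours < 4, not yet.
  plankton: 1 of 4 neighbours < 2, not yet.
Round 3 — no new extinctions; cascade stops.

diatoms, herring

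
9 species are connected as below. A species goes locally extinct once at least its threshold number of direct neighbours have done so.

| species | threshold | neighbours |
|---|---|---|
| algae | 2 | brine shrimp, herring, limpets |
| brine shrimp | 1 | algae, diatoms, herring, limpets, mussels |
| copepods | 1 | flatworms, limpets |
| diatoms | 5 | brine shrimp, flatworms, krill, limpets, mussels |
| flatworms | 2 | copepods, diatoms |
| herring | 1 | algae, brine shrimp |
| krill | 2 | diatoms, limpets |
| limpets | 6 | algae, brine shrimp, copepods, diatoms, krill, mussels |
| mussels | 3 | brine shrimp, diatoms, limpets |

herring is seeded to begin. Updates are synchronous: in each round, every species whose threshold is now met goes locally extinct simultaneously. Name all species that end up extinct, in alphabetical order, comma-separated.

Round 1 — herring goes locally extinct (initial).
Round 2 — checking thresholds:
  algae: 1 of 3 neighbours < 2, holds.
  brine shrimp: 1 of 5 neighbours ≥ 1, goes locally extinct.
Round 3 — checking thresholds:
  algae: 2 of 3 neighbours ≥ 2, goes locally extinct.
  diatoms: 1 of 5 neighbours < 5, holds.
  limpets: 1 of 6 neighbours < 6, holds.
  mussels: 1 of 3 neighbours < 3, holds.
Round 4 — no new extinctions; cascade stops.

algae, brine shrimp, herring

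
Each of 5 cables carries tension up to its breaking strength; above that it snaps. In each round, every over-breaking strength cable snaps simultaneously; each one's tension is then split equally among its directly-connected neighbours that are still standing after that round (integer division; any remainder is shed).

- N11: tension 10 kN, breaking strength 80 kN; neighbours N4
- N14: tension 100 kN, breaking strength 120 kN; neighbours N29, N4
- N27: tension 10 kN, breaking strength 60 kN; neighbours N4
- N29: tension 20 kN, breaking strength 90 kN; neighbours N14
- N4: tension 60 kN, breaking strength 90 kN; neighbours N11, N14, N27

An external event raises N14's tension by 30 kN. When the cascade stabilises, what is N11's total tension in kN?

72

Round 1 — N14 at 130 > 120. N14 snaps.
  N14 sheds 130 kN to N29, N4: 65 each.
    N29: 20+65 = 85 ≤ 90
    N4: 60+65 = 125 > 90
Round 2 — N4 snaps.
  N4 sheds 125 kN to N11, N27: 62 each (1 lost).
    N11: 10+62 = 72 ≤ 80
    N27: 10+62 = 72 > 60
Round 3 — N27 snaps.
  N27 sheds 72 kN: no online neighbours, lost.
No further breaks.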